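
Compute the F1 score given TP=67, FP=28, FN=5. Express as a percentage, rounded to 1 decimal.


Precision = TP / (TP + FP) = 67 / 95 = 0.7053
Recall = TP / (TP + FN) = 67 / 72 = 0.9306
F1 = 2 * P * R / (P + R)
= 2 * 0.7053 * 0.9306 / (0.7053 + 0.9306)
= 1.3126 / 1.6358
= 0.8024
As percentage: 80.2%

80.2


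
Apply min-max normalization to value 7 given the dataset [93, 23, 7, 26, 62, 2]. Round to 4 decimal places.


Min = 2, Max = 93
Range = 93 - 2 = 91
Scaled = (x - min) / (max - min)
= (7 - 2) / 91
= 5 / 91
= 0.0549

0.0549


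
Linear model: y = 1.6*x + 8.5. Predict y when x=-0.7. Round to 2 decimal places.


y = 1.6 * -0.7 + (8.5)
= -1.12 + (8.5)
= 7.38

7.38


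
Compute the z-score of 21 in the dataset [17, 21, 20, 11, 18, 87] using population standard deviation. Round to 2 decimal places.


Mean = (17 + 21 + 20 + 11 + 18 + 87) / 6 = 29.0
Variance = sum((x_i - mean)^2) / n = 683.0
Std = sqrt(683.0) = 26.1343
Z = (x - mean) / std
= (21 - 29.0) / 26.1343
= -8.0 / 26.1343
= -0.31

-0.31


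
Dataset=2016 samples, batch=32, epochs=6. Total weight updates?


Iterations per epoch = 2016 / 32 = 63
Total updates = iterations_per_epoch * epochs
= 63 * 6
= 378

378


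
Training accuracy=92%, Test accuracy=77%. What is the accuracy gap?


Gap = train_accuracy - test_accuracy
= 92 - 77
= 15%
This gap suggests the model is overfitting.

15


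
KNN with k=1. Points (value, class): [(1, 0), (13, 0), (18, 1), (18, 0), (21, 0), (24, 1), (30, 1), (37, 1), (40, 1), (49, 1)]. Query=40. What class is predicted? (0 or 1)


Distances from query 40:
Point 40 (class 1): distance = 0
K=1 nearest neighbors: classes = [1]
Votes for class 1: 1 / 1
Majority vote => class 1

1


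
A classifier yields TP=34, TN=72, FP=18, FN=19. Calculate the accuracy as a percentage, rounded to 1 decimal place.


Accuracy = (TP + TN) / (TP + TN + FP + FN) * 100
= (34 + 72) / (34 + 72 + 18 + 19)
= 106 / 143
= 0.7413
= 74.1%

74.1


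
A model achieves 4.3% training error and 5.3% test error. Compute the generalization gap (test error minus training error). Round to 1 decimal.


Generalization gap = test_error - train_error
= 5.3 - 4.3
= 1.0%
A small gap suggests good generalization.

1.0


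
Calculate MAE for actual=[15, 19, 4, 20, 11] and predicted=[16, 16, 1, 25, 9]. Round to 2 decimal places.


Absolute errors: [1, 3, 3, 5, 2]
Sum of absolute errors = 14
MAE = 14 / 5 = 2.80

2.80


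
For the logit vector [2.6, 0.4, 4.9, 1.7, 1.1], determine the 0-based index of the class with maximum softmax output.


Softmax is a monotonic transformation, so it preserves the argmax.
We need to find the index of the maximum logit.
Index 0: 2.6
Index 1: 0.4
Index 2: 4.9
Index 3: 1.7
Index 4: 1.1
Maximum logit = 4.9 at index 2

2


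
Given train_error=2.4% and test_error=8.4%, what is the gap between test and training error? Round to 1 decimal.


Generalization gap = test_error - train_error
= 8.4 - 2.4
= 6.0%
A moderate gap.

6.0


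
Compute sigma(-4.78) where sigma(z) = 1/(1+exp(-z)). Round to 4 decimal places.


sigmoid(z) = 1 / (1 + exp(-z))
exp(-(-4.78)) = exp(4.78) = 119.1043
1 + 119.1043 = 120.1043
1 / 120.1043 = 0.0083

0.0083


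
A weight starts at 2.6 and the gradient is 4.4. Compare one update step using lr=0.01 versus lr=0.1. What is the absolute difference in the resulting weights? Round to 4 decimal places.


With lr=0.01: w_new = 2.6 - 0.01 * 4.4 = 2.556
With lr=0.1: w_new = 2.6 - 0.1 * 4.4 = 2.16
Absolute difference = |2.556 - 2.16|
= 0.3960

0.3960


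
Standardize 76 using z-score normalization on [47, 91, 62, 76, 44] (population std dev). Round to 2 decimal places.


Mean = (47 + 91 + 62 + 76 + 44) / 5 = 64.0
Variance = sum((x_i - mean)^2) / n = 313.2
Std = sqrt(313.2) = 17.6975
Z = (x - mean) / std
= (76 - 64.0) / 17.6975
= 12.0 / 17.6975
= 0.68

0.68


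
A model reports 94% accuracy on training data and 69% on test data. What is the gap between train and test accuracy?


Gap = train_accuracy - test_accuracy
= 94 - 69
= 25%
This large gap strongly indicates overfitting.

25


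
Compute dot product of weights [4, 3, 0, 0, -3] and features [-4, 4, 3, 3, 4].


Element-wise products:
4 * -4 = -16
3 * 4 = 12
0 * 3 = 0
0 * 3 = 0
-3 * 4 = -12
Sum = -16 + 12 + 0 + 0 + -12
= -16

-16


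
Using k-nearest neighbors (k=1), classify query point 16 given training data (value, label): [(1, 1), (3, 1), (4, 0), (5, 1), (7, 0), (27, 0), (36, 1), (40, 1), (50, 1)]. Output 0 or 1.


Distances from query 16:
Point 7 (class 0): distance = 9
K=1 nearest neighbors: classes = [0]
Votes for class 1: 0 / 1
Majority vote => class 0

0


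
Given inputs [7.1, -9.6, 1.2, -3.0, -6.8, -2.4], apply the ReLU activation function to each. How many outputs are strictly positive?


ReLU(x) = max(0, x) for each element:
ReLU(7.1) = 7.1
ReLU(-9.6) = 0
ReLU(1.2) = 1.2
ReLU(-3.0) = 0
ReLU(-6.8) = 0
ReLU(-2.4) = 0
Active neurons (>0): 2

2


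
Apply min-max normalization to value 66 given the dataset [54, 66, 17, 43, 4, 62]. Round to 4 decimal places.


Min = 4, Max = 66
Range = 66 - 4 = 62
Scaled = (x - min) / (max - min)
= (66 - 4) / 62
= 62 / 62
= 1.0000

1.0000


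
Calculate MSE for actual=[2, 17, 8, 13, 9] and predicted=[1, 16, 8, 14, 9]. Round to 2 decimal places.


Differences: [1, 1, 0, -1, 0]
Squared errors: [1, 1, 0, 1, 0]
Sum of squared errors = 3
MSE = 3 / 5 = 0.60

0.60


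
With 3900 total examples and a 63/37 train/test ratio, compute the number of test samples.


Train samples = 3900 * 63% = 2457
Test samples = 3900 - 2457
= 1443

1443


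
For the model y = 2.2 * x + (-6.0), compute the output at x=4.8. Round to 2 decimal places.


y = 2.2 * 4.8 + (-6.0)
= 10.56 + (-6.0)
= 4.56

4.56


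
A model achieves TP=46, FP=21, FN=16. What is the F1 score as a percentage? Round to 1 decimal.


Precision = TP / (TP + FP) = 46 / 67 = 0.6866
Recall = TP / (TP + FN) = 46 / 62 = 0.7419
F1 = 2 * P * R / (P + R)
= 2 * 0.6866 * 0.7419 / (0.6866 + 0.7419)
= 1.0188 / 1.4285
= 0.7132
As percentage: 71.3%

71.3


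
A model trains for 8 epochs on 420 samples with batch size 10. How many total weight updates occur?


Iterations per epoch = 420 / 10 = 42
Total updates = iterations_per_epoch * epochs
= 42 * 8
= 336

336


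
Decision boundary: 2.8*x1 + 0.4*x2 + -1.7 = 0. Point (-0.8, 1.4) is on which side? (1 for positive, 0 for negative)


Compute 2.8 * -0.8 + 0.4 * 1.4 + -1.7
= -2.24 + 0.56 + -1.7
= -3.38
Since -3.38 < 0, the point is on the negative side.

0


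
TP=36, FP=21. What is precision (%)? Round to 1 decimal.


Precision = TP / (TP + FP) * 100
= 36 / (36 + 21)
= 36 / 57
= 0.6316
= 63.2%

63.2


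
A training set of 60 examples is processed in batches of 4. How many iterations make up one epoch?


Iterations per epoch = dataset_size / batch_size
= 60 / 4
= 15

15


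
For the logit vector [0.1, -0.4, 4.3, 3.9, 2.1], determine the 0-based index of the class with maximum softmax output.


Softmax is a monotonic transformation, so it preserves the argmax.
We need to find the index of the maximum logit.
Index 0: 0.1
Index 1: -0.4
Index 2: 4.3
Index 3: 3.9
Index 4: 2.1
Maximum logit = 4.3 at index 2

2


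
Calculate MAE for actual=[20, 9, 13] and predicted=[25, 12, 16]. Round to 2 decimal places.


Absolute errors: [5, 3, 3]
Sum of absolute errors = 11
MAE = 11 / 3 = 3.67

3.67


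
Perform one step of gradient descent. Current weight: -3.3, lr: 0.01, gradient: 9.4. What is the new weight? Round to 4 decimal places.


w_new = w_old - lr * gradient
= -3.3 - 0.01 * 9.4
= -3.3 - (0.094)
= -3.3940

-3.3940


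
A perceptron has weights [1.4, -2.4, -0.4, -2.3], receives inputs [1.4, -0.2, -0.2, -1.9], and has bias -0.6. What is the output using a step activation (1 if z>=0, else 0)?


z = w . x + b
= 1.4*1.4 + -2.4*-0.2 + -0.4*-0.2 + -2.3*-1.9 + -0.6
= 1.96 + 0.48 + 0.08 + 4.37 + -0.6
= 6.89 + -0.6
= 6.29
Since z = 6.29 >= 0, output = 1

1


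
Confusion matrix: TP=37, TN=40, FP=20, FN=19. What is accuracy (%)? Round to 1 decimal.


Accuracy = (TP + TN) / (TP + TN + FP + FN) * 100
= (37 + 40) / (37 + 40 + 20 + 19)
= 77 / 116
= 0.6638
= 66.4%

66.4


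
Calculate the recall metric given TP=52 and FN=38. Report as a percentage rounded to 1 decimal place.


Recall = TP / (TP + FN) * 100
= 52 / (52 + 38)
= 52 / 90
= 0.5778
= 57.8%

57.8


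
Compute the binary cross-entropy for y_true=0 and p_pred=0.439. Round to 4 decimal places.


For y=0: Loss = -log(1-p)
= -log(1 - 0.439)
= -log(0.561)
= -(-0.578)
= 0.5780

0.5780


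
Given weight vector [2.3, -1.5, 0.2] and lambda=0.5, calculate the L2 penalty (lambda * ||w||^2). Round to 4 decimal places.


Squaring each weight:
2.3^2 = 5.29
(-1.5)^2 = 2.25
0.2^2 = 0.04
Sum of squares = 7.58
Penalty = 0.5 * 7.58 = 3.7900

3.7900


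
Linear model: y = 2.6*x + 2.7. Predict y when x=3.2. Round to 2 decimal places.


y = 2.6 * 3.2 + (2.7)
= 8.32 + (2.7)
= 11.02

11.02


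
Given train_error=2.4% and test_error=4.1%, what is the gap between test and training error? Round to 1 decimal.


Generalization gap = test_error - train_error
= 4.1 - 2.4
= 1.7%
A small gap suggests good generalization.

1.7


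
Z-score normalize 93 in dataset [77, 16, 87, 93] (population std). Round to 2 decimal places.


Mean = (77 + 16 + 87 + 93) / 4 = 68.25
Variance = sum((x_i - mean)^2) / n = 942.6875
Std = sqrt(942.6875) = 30.7032
Z = (x - mean) / std
= (93 - 68.25) / 30.7032
= 24.75 / 30.7032
= 0.81

0.81


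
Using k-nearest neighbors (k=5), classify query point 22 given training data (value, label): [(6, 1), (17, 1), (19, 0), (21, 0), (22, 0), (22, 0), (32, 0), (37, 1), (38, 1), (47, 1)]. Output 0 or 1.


Distances from query 22:
Point 22 (class 0): distance = 0
Point 22 (class 0): distance = 0
Point 21 (class 0): distance = 1
Point 19 (class 0): distance = 3
Point 17 (class 1): distance = 5
K=5 nearest neighbors: classes = [0, 0, 0, 0, 1]
Votes for class 1: 1 / 5
Majority vote => class 0

0


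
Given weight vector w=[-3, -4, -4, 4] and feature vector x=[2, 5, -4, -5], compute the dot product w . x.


Element-wise products:
-3 * 2 = -6
-4 * 5 = -20
-4 * -4 = 16
4 * -5 = -20
Sum = -6 + -20 + 16 + -20
= -30

-30


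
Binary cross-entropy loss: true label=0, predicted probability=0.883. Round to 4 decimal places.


For y=0: Loss = -log(1-p)
= -log(1 - 0.883)
= -log(0.117)
= -(-2.1456)
= 2.1456

2.1456


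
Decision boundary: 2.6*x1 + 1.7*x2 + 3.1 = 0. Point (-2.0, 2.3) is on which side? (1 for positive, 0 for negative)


Compute 2.6 * -2.0 + 1.7 * 2.3 + 3.1
= -5.2 + 3.91 + 3.1
= 1.81
Since 1.81 >= 0, the point is on the positive side.

1


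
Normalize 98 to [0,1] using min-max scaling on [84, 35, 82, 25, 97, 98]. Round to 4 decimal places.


Min = 25, Max = 98
Range = 98 - 25 = 73
Scaled = (x - min) / (max - min)
= (98 - 25) / 73
= 73 / 73
= 1.0000

1.0000


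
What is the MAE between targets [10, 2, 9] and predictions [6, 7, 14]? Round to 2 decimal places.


Absolute errors: [4, 5, 5]
Sum of absolute errors = 14
MAE = 14 / 3 = 4.67

4.67


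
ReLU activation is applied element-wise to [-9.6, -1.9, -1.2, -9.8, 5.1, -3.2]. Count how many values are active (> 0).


ReLU(x) = max(0, x) for each element:
ReLU(-9.6) = 0
ReLU(-1.9) = 0
ReLU(-1.2) = 0
ReLU(-9.8) = 0
ReLU(5.1) = 5.1
ReLU(-3.2) = 0
Active neurons (>0): 1

1


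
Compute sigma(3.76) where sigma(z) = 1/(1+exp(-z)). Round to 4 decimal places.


sigmoid(z) = 1 / (1 + exp(-z))
exp(-(3.76)) = exp(-3.76) = 0.0233
1 + 0.0233 = 1.0233
1 / 1.0233 = 0.9772

0.9772


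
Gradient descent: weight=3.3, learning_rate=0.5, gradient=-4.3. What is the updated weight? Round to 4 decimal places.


w_new = w_old - lr * gradient
= 3.3 - 0.5 * -4.3
= 3.3 - (-2.15)
= 5.4500

5.4500


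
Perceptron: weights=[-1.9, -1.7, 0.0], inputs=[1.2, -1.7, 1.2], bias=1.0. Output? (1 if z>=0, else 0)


z = w . x + b
= -1.9*1.2 + -1.7*-1.7 + 0.0*1.2 + 1.0
= -2.28 + 2.89 + 0.0 + 1.0
= 0.61 + 1.0
= 1.61
Since z = 1.61 >= 0, output = 1

1


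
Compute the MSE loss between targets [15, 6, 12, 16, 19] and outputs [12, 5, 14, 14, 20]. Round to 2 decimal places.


Differences: [3, 1, -2, 2, -1]
Squared errors: [9, 1, 4, 4, 1]
Sum of squared errors = 19
MSE = 19 / 5 = 3.80

3.80


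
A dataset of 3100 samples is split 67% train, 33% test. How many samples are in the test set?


Train samples = 3100 * 67% = 2077
Test samples = 3100 - 2077
= 1023

1023


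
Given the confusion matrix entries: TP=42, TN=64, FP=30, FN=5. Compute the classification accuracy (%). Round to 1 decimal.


Accuracy = (TP + TN) / (TP + TN + FP + FN) * 100
= (42 + 64) / (42 + 64 + 30 + 5)
= 106 / 141
= 0.7518
= 75.2%

75.2


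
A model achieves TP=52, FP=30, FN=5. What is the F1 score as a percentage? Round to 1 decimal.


Precision = TP / (TP + FP) = 52 / 82 = 0.6341
Recall = TP / (TP + FN) = 52 / 57 = 0.9123
F1 = 2 * P * R / (P + R)
= 2 * 0.6341 * 0.9123 / (0.6341 + 0.9123)
= 1.157 / 1.5464
= 0.7482
As percentage: 74.8%

74.8


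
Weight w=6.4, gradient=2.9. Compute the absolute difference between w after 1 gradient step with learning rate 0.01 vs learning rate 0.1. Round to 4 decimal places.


With lr=0.01: w_new = 6.4 - 0.01 * 2.9 = 6.371
With lr=0.1: w_new = 6.4 - 0.1 * 2.9 = 6.11
Absolute difference = |6.371 - 6.11|
= 0.2610

0.2610


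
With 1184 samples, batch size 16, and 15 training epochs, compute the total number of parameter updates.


Iterations per epoch = 1184 / 16 = 74
Total updates = iterations_per_epoch * epochs
= 74 * 15
= 1110

1110


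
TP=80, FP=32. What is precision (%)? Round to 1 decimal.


Precision = TP / (TP + FP) * 100
= 80 / (80 + 32)
= 80 / 112
= 0.7143
= 71.4%

71.4


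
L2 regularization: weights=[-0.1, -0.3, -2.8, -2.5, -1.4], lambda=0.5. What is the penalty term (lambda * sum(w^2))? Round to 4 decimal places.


Squaring each weight:
(-0.1)^2 = 0.01
(-0.3)^2 = 0.09
(-2.8)^2 = 7.84
(-2.5)^2 = 6.25
(-1.4)^2 = 1.96
Sum of squares = 16.15
Penalty = 0.5 * 16.15 = 8.0750

8.0750


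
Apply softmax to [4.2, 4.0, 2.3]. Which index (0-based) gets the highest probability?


Softmax is a monotonic transformation, so it preserves the argmax.
We need to find the index of the maximum logit.
Index 0: 4.2
Index 1: 4.0
Index 2: 2.3
Maximum logit = 4.2 at index 0

0


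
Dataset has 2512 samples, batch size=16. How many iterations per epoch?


Iterations per epoch = dataset_size / batch_size
= 2512 / 16
= 157

157


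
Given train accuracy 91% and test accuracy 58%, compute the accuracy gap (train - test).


Gap = train_accuracy - test_accuracy
= 91 - 58
= 33%
This large gap strongly indicates overfitting.

33


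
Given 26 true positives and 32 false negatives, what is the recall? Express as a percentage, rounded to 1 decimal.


Recall = TP / (TP + FN) * 100
= 26 / (26 + 32)
= 26 / 58
= 0.4483
= 44.8%

44.8


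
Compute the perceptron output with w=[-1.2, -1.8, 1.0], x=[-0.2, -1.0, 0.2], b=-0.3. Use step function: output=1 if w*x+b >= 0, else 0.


z = w . x + b
= -1.2*-0.2 + -1.8*-1.0 + 1.0*0.2 + -0.3
= 0.24 + 1.8 + 0.2 + -0.3
= 2.24 + -0.3
= 1.94
Since z = 1.94 >= 0, output = 1

1


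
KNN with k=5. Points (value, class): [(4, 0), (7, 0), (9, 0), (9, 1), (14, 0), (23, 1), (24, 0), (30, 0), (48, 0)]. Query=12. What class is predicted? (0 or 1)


Distances from query 12:
Point 14 (class 0): distance = 2
Point 9 (class 0): distance = 3
Point 9 (class 1): distance = 3
Point 7 (class 0): distance = 5
Point 4 (class 0): distance = 8
K=5 nearest neighbors: classes = [0, 0, 1, 0, 0]
Votes for class 1: 1 / 5
Majority vote => class 0

0


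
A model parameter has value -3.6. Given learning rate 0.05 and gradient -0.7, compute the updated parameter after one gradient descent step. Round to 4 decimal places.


w_new = w_old - lr * gradient
= -3.6 - 0.05 * -0.7
= -3.6 - (-0.035)
= -3.5650

-3.5650


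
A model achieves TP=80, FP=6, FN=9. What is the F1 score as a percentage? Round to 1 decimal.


Precision = TP / (TP + FP) = 80 / 86 = 0.9302
Recall = TP / (TP + FN) = 80 / 89 = 0.8989
F1 = 2 * P * R / (P + R)
= 2 * 0.9302 * 0.8989 / (0.9302 + 0.8989)
= 1.6723 / 1.8291
= 0.9143
As percentage: 91.4%

91.4


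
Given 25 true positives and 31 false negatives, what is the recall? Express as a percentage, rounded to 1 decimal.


Recall = TP / (TP + FN) * 100
= 25 / (25 + 31)
= 25 / 56
= 0.4464
= 44.6%

44.6


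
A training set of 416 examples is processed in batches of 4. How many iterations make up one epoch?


Iterations per epoch = dataset_size / batch_size
= 416 / 4
= 104

104


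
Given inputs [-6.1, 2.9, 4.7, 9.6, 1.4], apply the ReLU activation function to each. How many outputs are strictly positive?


ReLU(x) = max(0, x) for each element:
ReLU(-6.1) = 0
ReLU(2.9) = 2.9
ReLU(4.7) = 4.7
ReLU(9.6) = 9.6
ReLU(1.4) = 1.4
Active neurons (>0): 4

4


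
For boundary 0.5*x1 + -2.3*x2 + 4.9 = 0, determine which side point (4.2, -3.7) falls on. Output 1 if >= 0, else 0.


Compute 0.5 * 4.2 + -2.3 * -3.7 + 4.9
= 2.1 + 8.51 + 4.9
= 15.51
Since 15.51 >= 0, the point is on the positive side.

1


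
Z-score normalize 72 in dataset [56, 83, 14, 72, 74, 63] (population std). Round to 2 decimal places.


Mean = (56 + 83 + 14 + 72 + 74 + 63) / 6 = 60.3333
Variance = sum((x_i - mean)^2) / n = 501.5556
Std = sqrt(501.5556) = 22.3954
Z = (x - mean) / std
= (72 - 60.3333) / 22.3954
= 11.6667 / 22.3954
= 0.52

0.52


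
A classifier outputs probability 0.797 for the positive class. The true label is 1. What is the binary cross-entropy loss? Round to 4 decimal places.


For y=1: Loss = -log(p)
= -log(0.797)
= -(-0.2269)
= 0.2269

0.2269


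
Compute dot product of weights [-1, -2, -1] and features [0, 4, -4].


Element-wise products:
-1 * 0 = 0
-2 * 4 = -8
-1 * -4 = 4
Sum = 0 + -8 + 4
= -4

-4


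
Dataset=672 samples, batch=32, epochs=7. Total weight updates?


Iterations per epoch = 672 / 32 = 21
Total updates = iterations_per_epoch * epochs
= 21 * 7
= 147

147


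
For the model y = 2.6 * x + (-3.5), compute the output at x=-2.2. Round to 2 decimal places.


y = 2.6 * -2.2 + (-3.5)
= -5.72 + (-3.5)
= -9.22

-9.22


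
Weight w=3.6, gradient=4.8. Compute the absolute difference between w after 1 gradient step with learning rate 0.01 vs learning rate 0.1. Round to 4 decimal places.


With lr=0.01: w_new = 3.6 - 0.01 * 4.8 = 3.552
With lr=0.1: w_new = 3.6 - 0.1 * 4.8 = 3.12
Absolute difference = |3.552 - 3.12|
= 0.4320

0.4320


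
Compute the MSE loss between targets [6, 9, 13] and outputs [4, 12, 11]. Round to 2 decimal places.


Differences: [2, -3, 2]
Squared errors: [4, 9, 4]
Sum of squared errors = 17
MSE = 17 / 3 = 5.67

5.67


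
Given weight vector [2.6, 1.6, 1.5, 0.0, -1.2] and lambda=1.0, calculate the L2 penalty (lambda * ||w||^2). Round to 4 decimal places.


Squaring each weight:
2.6^2 = 6.76
1.6^2 = 2.56
1.5^2 = 2.25
0.0^2 = 0.0
(-1.2)^2 = 1.44
Sum of squares = 13.01
Penalty = 1.0 * 13.01 = 13.0100

13.0100


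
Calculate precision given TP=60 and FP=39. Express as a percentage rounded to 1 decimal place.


Precision = TP / (TP + FP) * 100
= 60 / (60 + 39)
= 60 / 99
= 0.6061
= 60.6%

60.6


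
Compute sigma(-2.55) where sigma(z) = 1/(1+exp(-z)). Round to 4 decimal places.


sigmoid(z) = 1 / (1 + exp(-z))
exp(-(-2.55)) = exp(2.55) = 12.8071
1 + 12.8071 = 13.8071
1 / 13.8071 = 0.0724

0.0724


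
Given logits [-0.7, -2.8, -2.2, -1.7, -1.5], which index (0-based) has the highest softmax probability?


Softmax is a monotonic transformation, so it preserves the argmax.
We need to find the index of the maximum logit.
Index 0: -0.7
Index 1: -2.8
Index 2: -2.2
Index 3: -1.7
Index 4: -1.5
Maximum logit = -0.7 at index 0

0


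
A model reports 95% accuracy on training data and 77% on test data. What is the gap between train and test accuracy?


Gap = train_accuracy - test_accuracy
= 95 - 77
= 18%
This gap suggests the model is overfitting.

18


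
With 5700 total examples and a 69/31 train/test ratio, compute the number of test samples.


Train samples = 5700 * 69% = 3933
Test samples = 5700 - 3933
= 1767

1767


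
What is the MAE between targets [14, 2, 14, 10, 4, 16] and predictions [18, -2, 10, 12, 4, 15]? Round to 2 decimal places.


Absolute errors: [4, 4, 4, 2, 0, 1]
Sum of absolute errors = 15
MAE = 15 / 6 = 2.50

2.50


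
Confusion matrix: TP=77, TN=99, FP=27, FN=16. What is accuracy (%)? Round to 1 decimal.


Accuracy = (TP + TN) / (TP + TN + FP + FN) * 100
= (77 + 99) / (77 + 99 + 27 + 16)
= 176 / 219
= 0.8037
= 80.4%

80.4


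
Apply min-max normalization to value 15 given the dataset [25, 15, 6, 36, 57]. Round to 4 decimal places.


Min = 6, Max = 57
Range = 57 - 6 = 51
Scaled = (x - min) / (max - min)
= (15 - 6) / 51
= 9 / 51
= 0.1765

0.1765


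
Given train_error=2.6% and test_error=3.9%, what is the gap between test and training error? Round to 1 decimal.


Generalization gap = test_error - train_error
= 3.9 - 2.6
= 1.3%
A small gap suggests good generalization.

1.3


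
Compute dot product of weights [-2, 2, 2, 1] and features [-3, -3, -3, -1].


Element-wise products:
-2 * -3 = 6
2 * -3 = -6
2 * -3 = -6
1 * -1 = -1
Sum = 6 + -6 + -6 + -1
= -7

-7


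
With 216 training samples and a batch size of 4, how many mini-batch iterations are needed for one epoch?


Iterations per epoch = dataset_size / batch_size
= 216 / 4
= 54

54


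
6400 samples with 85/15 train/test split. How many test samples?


Train samples = 6400 * 85% = 5440
Test samples = 6400 - 5440
= 960

960


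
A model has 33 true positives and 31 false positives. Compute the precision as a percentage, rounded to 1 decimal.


Precision = TP / (TP + FP) * 100
= 33 / (33 + 31)
= 33 / 64
= 0.5156
= 51.6%

51.6


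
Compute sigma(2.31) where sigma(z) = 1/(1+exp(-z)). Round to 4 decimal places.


sigmoid(z) = 1 / (1 + exp(-z))
exp(-(2.31)) = exp(-2.31) = 0.0993
1 + 0.0993 = 1.0993
1 / 1.0993 = 0.9097

0.9097


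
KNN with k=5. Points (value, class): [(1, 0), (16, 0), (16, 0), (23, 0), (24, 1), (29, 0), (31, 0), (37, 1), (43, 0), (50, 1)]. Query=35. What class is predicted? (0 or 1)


Distances from query 35:
Point 37 (class 1): distance = 2
Point 31 (class 0): distance = 4
Point 29 (class 0): distance = 6
Point 43 (class 0): distance = 8
Point 24 (class 1): distance = 11
K=5 nearest neighbors: classes = [1, 0, 0, 0, 1]
Votes for class 1: 2 / 5
Majority vote => class 0

0


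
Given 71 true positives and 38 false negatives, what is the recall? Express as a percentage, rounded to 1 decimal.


Recall = TP / (TP + FN) * 100
= 71 / (71 + 38)
= 71 / 109
= 0.6514
= 65.1%

65.1


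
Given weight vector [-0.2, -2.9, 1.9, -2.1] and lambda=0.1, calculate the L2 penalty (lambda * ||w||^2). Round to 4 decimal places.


Squaring each weight:
(-0.2)^2 = 0.04
(-2.9)^2 = 8.41
1.9^2 = 3.61
(-2.1)^2 = 4.41
Sum of squares = 16.47
Penalty = 0.1 * 16.47 = 1.6470

1.6470


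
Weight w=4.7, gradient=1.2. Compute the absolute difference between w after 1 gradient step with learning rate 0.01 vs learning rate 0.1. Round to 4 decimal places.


With lr=0.01: w_new = 4.7 - 0.01 * 1.2 = 4.688
With lr=0.1: w_new = 4.7 - 0.1 * 1.2 = 4.58
Absolute difference = |4.688 - 4.58|
= 0.1080

0.1080


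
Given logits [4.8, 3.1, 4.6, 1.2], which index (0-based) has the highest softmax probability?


Softmax is a monotonic transformation, so it preserves the argmax.
We need to find the index of the maximum logit.
Index 0: 4.8
Index 1: 3.1
Index 2: 4.6
Index 3: 1.2
Maximum logit = 4.8 at index 0

0


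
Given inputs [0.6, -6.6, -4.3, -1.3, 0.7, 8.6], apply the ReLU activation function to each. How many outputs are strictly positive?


ReLU(x) = max(0, x) for each element:
ReLU(0.6) = 0.6
ReLU(-6.6) = 0
ReLU(-4.3) = 0
ReLU(-1.3) = 0
ReLU(0.7) = 0.7
ReLU(8.6) = 8.6
Active neurons (>0): 3

3


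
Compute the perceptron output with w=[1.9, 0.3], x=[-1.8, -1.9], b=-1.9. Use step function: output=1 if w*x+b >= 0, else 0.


z = w . x + b
= 1.9*-1.8 + 0.3*-1.9 + -1.9
= -3.42 + -0.57 + -1.9
= -3.99 + -1.9
= -5.89
Since z = -5.89 < 0, output = 0

0


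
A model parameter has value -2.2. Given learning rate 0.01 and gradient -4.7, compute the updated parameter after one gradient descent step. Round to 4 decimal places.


w_new = w_old - lr * gradient
= -2.2 - 0.01 * -4.7
= -2.2 - (-0.047)
= -2.1530

-2.1530


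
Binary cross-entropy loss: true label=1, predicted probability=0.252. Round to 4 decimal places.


For y=1: Loss = -log(p)
= -log(0.252)
= -(-1.3783)
= 1.3783

1.3783


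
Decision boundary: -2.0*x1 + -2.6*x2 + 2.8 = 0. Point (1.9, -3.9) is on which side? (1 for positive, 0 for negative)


Compute -2.0 * 1.9 + -2.6 * -3.9 + 2.8
= -3.8 + 10.14 + 2.8
= 9.14
Since 9.14 >= 0, the point is on the positive side.

1


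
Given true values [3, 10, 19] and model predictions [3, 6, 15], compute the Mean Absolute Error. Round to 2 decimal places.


Absolute errors: [0, 4, 4]
Sum of absolute errors = 8
MAE = 8 / 3 = 2.67

2.67


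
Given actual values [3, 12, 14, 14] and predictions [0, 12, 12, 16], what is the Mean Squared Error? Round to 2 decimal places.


Differences: [3, 0, 2, -2]
Squared errors: [9, 0, 4, 4]
Sum of squared errors = 17
MSE = 17 / 4 = 4.25

4.25


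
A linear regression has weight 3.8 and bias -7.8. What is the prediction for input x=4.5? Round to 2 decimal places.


y = 3.8 * 4.5 + (-7.8)
= 17.1 + (-7.8)
= 9.30

9.30


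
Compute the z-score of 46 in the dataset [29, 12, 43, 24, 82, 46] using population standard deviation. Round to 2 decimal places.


Mean = (29 + 12 + 43 + 24 + 82 + 46) / 6 = 39.3333
Variance = sum((x_i - mean)^2) / n = 494.5556
Std = sqrt(494.5556) = 22.2386
Z = (x - mean) / std
= (46 - 39.3333) / 22.2386
= 6.6667 / 22.2386
= 0.30

0.30


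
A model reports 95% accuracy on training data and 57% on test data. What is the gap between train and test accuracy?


Gap = train_accuracy - test_accuracy
= 95 - 57
= 38%
This large gap strongly indicates overfitting.

38


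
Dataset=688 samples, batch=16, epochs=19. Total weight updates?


Iterations per epoch = 688 / 16 = 43
Total updates = iterations_per_epoch * epochs
= 43 * 19
= 817

817


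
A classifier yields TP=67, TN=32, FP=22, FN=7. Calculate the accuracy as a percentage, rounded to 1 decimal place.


Accuracy = (TP + TN) / (TP + TN + FP + FN) * 100
= (67 + 32) / (67 + 32 + 22 + 7)
= 99 / 128
= 0.7734
= 77.3%

77.3


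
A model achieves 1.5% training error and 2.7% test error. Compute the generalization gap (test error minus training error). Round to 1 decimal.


Generalization gap = test_error - train_error
= 2.7 - 1.5
= 1.2%
A small gap suggests good generalization.

1.2


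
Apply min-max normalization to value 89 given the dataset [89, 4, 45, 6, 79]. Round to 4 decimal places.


Min = 4, Max = 89
Range = 89 - 4 = 85
Scaled = (x - min) / (max - min)
= (89 - 4) / 85
= 85 / 85
= 1.0000

1.0000


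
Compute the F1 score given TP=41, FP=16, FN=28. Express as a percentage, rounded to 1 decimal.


Precision = TP / (TP + FP) = 41 / 57 = 0.7193
Recall = TP / (TP + FN) = 41 / 69 = 0.5942
F1 = 2 * P * R / (P + R)
= 2 * 0.7193 * 0.5942 / (0.7193 + 0.5942)
= 0.8548 / 1.3135
= 0.6508
As percentage: 65.1%

65.1


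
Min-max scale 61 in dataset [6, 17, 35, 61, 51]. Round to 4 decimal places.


Min = 6, Max = 61
Range = 61 - 6 = 55
Scaled = (x - min) / (max - min)
= (61 - 6) / 55
= 55 / 55
= 1.0000

1.0000


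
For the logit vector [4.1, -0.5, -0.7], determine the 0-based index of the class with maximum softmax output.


Softmax is a monotonic transformation, so it preserves the argmax.
We need to find the index of the maximum logit.
Index 0: 4.1
Index 1: -0.5
Index 2: -0.7
Maximum logit = 4.1 at index 0

0


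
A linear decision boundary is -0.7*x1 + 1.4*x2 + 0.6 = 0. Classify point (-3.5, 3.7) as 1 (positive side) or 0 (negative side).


Compute -0.7 * -3.5 + 1.4 * 3.7 + 0.6
= 2.45 + 5.18 + 0.6
= 8.23
Since 8.23 >= 0, the point is on the positive side.

1


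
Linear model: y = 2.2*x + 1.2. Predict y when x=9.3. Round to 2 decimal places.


y = 2.2 * 9.3 + (1.2)
= 20.46 + (1.2)
= 21.66

21.66


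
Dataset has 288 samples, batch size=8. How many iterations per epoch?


Iterations per epoch = dataset_size / batch_size
= 288 / 8
= 36

36


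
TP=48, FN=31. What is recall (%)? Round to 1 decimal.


Recall = TP / (TP + FN) * 100
= 48 / (48 + 31)
= 48 / 79
= 0.6076
= 60.8%

60.8


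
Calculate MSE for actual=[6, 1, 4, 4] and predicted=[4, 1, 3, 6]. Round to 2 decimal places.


Differences: [2, 0, 1, -2]
Squared errors: [4, 0, 1, 4]
Sum of squared errors = 9
MSE = 9 / 4 = 2.25

2.25


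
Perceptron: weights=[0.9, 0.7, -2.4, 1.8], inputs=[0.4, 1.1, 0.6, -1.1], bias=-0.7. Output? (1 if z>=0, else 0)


z = w . x + b
= 0.9*0.4 + 0.7*1.1 + -2.4*0.6 + 1.8*-1.1 + -0.7
= 0.36 + 0.77 + -1.44 + -1.98 + -0.7
= -2.29 + -0.7
= -2.99
Since z = -2.99 < 0, output = 0

0


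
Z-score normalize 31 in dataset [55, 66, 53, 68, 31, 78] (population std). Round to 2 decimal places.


Mean = (55 + 66 + 53 + 68 + 31 + 78) / 6 = 58.5
Variance = sum((x_i - mean)^2) / n = 220.9167
Std = sqrt(220.9167) = 14.8633
Z = (x - mean) / std
= (31 - 58.5) / 14.8633
= -27.5 / 14.8633
= -1.85

-1.85


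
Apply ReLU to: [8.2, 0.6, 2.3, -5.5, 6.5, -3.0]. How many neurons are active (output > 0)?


ReLU(x) = max(0, x) for each element:
ReLU(8.2) = 8.2
ReLU(0.6) = 0.6
ReLU(2.3) = 2.3
ReLU(-5.5) = 0
ReLU(6.5) = 6.5
ReLU(-3.0) = 0
Active neurons (>0): 4

4


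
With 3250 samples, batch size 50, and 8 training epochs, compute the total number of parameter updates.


Iterations per epoch = 3250 / 50 = 65
Total updates = iterations_per_epoch * epochs
= 65 * 8
= 520

520


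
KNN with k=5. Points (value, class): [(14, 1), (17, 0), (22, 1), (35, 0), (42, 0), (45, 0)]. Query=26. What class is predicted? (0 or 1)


Distances from query 26:
Point 22 (class 1): distance = 4
Point 17 (class 0): distance = 9
Point 35 (class 0): distance = 9
Point 14 (class 1): distance = 12
Point 42 (class 0): distance = 16
K=5 nearest neighbors: classes = [1, 0, 0, 1, 0]
Votes for class 1: 2 / 5
Majority vote => class 0

0


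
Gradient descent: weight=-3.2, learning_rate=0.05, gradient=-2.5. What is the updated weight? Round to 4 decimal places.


w_new = w_old - lr * gradient
= -3.2 - 0.05 * -2.5
= -3.2 - (-0.125)
= -3.0750

-3.0750


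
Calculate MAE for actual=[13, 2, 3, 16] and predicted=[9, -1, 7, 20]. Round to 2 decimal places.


Absolute errors: [4, 3, 4, 4]
Sum of absolute errors = 15
MAE = 15 / 4 = 3.75

3.75


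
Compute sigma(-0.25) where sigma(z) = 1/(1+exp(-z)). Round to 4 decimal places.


sigmoid(z) = 1 / (1 + exp(-z))
exp(-(-0.25)) = exp(0.25) = 1.284
1 + 1.284 = 2.284
1 / 2.284 = 0.4378

0.4378


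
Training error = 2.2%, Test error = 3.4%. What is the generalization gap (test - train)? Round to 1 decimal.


Generalization gap = test_error - train_error
= 3.4 - 2.2
= 1.2%
A small gap suggests good generalization.

1.2


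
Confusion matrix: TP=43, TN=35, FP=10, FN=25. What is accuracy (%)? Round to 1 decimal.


Accuracy = (TP + TN) / (TP + TN + FP + FN) * 100
= (43 + 35) / (43 + 35 + 10 + 25)
= 78 / 113
= 0.6903
= 69.0%

69.0


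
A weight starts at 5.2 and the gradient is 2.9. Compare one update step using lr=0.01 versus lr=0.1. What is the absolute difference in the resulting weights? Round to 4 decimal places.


With lr=0.01: w_new = 5.2 - 0.01 * 2.9 = 5.171
With lr=0.1: w_new = 5.2 - 0.1 * 2.9 = 4.91
Absolute difference = |5.171 - 4.91|
= 0.2610

0.2610


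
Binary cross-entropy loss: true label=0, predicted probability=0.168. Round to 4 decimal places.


For y=0: Loss = -log(1-p)
= -log(1 - 0.168)
= -log(0.832)
= -(-0.1839)
= 0.1839

0.1839


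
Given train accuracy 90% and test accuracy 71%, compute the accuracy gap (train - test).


Gap = train_accuracy - test_accuracy
= 90 - 71
= 19%
This gap suggests the model is overfitting.

19


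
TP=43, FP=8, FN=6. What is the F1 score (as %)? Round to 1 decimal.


Precision = TP / (TP + FP) = 43 / 51 = 0.8431
Recall = TP / (TP + FN) = 43 / 49 = 0.8776
F1 = 2 * P * R / (P + R)
= 2 * 0.8431 * 0.8776 / (0.8431 + 0.8776)
= 1.4798 / 1.7207
= 0.86
As percentage: 86.0%

86.0


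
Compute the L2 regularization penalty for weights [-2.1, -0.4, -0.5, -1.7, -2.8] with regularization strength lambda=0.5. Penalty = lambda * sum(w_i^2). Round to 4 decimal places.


Squaring each weight:
(-2.1)^2 = 4.41
(-0.4)^2 = 0.16
(-0.5)^2 = 0.25
(-1.7)^2 = 2.89
(-2.8)^2 = 7.84
Sum of squares = 15.55
Penalty = 0.5 * 15.55 = 7.7750

7.7750


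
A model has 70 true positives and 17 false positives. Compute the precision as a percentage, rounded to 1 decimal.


Precision = TP / (TP + FP) * 100
= 70 / (70 + 17)
= 70 / 87
= 0.8046
= 80.5%

80.5


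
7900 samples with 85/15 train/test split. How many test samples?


Train samples = 7900 * 85% = 6715
Test samples = 7900 - 6715
= 1185

1185


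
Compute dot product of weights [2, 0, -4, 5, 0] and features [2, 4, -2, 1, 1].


Element-wise products:
2 * 2 = 4
0 * 4 = 0
-4 * -2 = 8
5 * 1 = 5
0 * 1 = 0
Sum = 4 + 0 + 8 + 5 + 0
= 17

17


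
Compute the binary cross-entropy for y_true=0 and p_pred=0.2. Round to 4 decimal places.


For y=0: Loss = -log(1-p)
= -log(1 - 0.2)
= -log(0.8)
= -(-0.2231)
= 0.2231

0.2231


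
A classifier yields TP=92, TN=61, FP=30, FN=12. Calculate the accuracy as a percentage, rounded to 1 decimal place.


Accuracy = (TP + TN) / (TP + TN + FP + FN) * 100
= (92 + 61) / (92 + 61 + 30 + 12)
= 153 / 195
= 0.7846
= 78.5%

78.5


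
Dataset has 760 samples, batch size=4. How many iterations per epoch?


Iterations per epoch = dataset_size / batch_size
= 760 / 4
= 190

190


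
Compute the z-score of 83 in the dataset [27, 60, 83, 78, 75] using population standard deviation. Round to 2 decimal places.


Mean = (27 + 60 + 83 + 78 + 75) / 5 = 64.6
Variance = sum((x_i - mean)^2) / n = 412.24
Std = sqrt(412.24) = 20.3037
Z = (x - mean) / std
= (83 - 64.6) / 20.3037
= 18.4 / 20.3037
= 0.91

0.91


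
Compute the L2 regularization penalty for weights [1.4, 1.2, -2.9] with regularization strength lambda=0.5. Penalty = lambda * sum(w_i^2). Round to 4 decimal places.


Squaring each weight:
1.4^2 = 1.96
1.2^2 = 1.44
(-2.9)^2 = 8.41
Sum of squares = 11.81
Penalty = 0.5 * 11.81 = 5.9050

5.9050


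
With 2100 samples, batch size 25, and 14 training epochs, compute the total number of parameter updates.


Iterations per epoch = 2100 / 25 = 84
Total updates = iterations_per_epoch * epochs
= 84 * 14
= 1176

1176


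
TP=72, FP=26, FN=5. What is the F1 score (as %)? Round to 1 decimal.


Precision = TP / (TP + FP) = 72 / 98 = 0.7347
Recall = TP / (TP + FN) = 72 / 77 = 0.9351
F1 = 2 * P * R / (P + R)
= 2 * 0.7347 * 0.9351 / (0.7347 + 0.9351)
= 1.374 / 1.6698
= 0.8229
As percentage: 82.3%

82.3


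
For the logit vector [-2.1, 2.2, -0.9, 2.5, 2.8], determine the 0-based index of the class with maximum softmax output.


Softmax is a monotonic transformation, so it preserves the argmax.
We need to find the index of the maximum logit.
Index 0: -2.1
Index 1: 2.2
Index 2: -0.9
Index 3: 2.5
Index 4: 2.8
Maximum logit = 2.8 at index 4

4


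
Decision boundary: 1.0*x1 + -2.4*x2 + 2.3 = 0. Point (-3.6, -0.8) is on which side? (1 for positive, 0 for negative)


Compute 1.0 * -3.6 + -2.4 * -0.8 + 2.3
= -3.6 + 1.92 + 2.3
= 0.62
Since 0.62 >= 0, the point is on the positive side.

1


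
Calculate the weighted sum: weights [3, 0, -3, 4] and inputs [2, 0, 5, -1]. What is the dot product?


Element-wise products:
3 * 2 = 6
0 * 0 = 0
-3 * 5 = -15
4 * -1 = -4
Sum = 6 + 0 + -15 + -4
= -13

-13


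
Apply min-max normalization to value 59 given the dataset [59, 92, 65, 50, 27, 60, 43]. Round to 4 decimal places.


Min = 27, Max = 92
Range = 92 - 27 = 65
Scaled = (x - min) / (max - min)
= (59 - 27) / 65
= 32 / 65
= 0.4923

0.4923


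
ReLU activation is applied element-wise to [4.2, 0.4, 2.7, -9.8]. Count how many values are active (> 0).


ReLU(x) = max(0, x) for each element:
ReLU(4.2) = 4.2
ReLU(0.4) = 0.4
ReLU(2.7) = 2.7
ReLU(-9.8) = 0
Active neurons (>0): 3

3


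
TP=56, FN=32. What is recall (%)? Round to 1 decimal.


Recall = TP / (TP + FN) * 100
= 56 / (56 + 32)
= 56 / 88
= 0.6364
= 63.6%

63.6


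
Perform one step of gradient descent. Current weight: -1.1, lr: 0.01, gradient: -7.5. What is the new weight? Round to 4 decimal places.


w_new = w_old - lr * gradient
= -1.1 - 0.01 * -7.5
= -1.1 - (-0.075)
= -1.0250

-1.0250


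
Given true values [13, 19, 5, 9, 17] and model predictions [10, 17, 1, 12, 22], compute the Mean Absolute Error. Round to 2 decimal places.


Absolute errors: [3, 2, 4, 3, 5]
Sum of absolute errors = 17
MAE = 17 / 5 = 3.40

3.40


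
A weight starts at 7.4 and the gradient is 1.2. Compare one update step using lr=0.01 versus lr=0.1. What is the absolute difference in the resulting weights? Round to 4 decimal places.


With lr=0.01: w_new = 7.4 - 0.01 * 1.2 = 7.388
With lr=0.1: w_new = 7.4 - 0.1 * 1.2 = 7.28
Absolute difference = |7.388 - 7.28|
= 0.1080

0.1080


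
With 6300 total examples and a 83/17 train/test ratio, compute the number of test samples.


Train samples = 6300 * 83% = 5229
Test samples = 6300 - 5229
= 1071

1071


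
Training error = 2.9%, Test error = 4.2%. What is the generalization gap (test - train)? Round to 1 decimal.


Generalization gap = test_error - train_error
= 4.2 - 2.9
= 1.3%
A small gap suggests good generalization.

1.3


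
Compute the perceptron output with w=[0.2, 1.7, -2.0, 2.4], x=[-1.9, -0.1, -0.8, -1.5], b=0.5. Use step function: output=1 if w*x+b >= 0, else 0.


z = w . x + b
= 0.2*-1.9 + 1.7*-0.1 + -2.0*-0.8 + 2.4*-1.5 + 0.5
= -0.38 + -0.17 + 1.6 + -3.6 + 0.5
= -2.55 + 0.5
= -2.05
Since z = -2.05 < 0, output = 0

0


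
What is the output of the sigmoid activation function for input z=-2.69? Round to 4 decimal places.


sigmoid(z) = 1 / (1 + exp(-z))
exp(-(-2.69)) = exp(2.69) = 14.7317
1 + 14.7317 = 15.7317
1 / 15.7317 = 0.0636

0.0636


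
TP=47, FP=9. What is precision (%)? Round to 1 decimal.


Precision = TP / (TP + FP) * 100
= 47 / (47 + 9)
= 47 / 56
= 0.8393
= 83.9%

83.9


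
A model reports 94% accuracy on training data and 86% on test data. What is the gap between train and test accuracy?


Gap = train_accuracy - test_accuracy
= 94 - 86
= 8%
This moderate gap may indicate mild overfitting.

8


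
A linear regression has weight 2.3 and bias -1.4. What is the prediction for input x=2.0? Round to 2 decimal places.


y = 2.3 * 2.0 + (-1.4)
= 4.6 + (-1.4)
= 3.20

3.20


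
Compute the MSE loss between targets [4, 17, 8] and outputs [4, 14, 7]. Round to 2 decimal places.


Differences: [0, 3, 1]
Squared errors: [0, 9, 1]
Sum of squared errors = 10
MSE = 10 / 3 = 3.33

3.33


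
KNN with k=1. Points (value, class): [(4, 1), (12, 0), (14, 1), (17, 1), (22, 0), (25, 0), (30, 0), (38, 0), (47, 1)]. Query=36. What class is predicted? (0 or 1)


Distances from query 36:
Point 38 (class 0): distance = 2
K=1 nearest neighbors: classes = [0]
Votes for class 1: 0 / 1
Majority vote => class 0

0


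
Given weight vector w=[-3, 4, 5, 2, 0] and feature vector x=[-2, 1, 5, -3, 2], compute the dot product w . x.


Element-wise products:
-3 * -2 = 6
4 * 1 = 4
5 * 5 = 25
2 * -3 = -6
0 * 2 = 0
Sum = 6 + 4 + 25 + -6 + 0
= 29

29


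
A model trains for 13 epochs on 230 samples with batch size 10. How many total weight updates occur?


Iterations per epoch = 230 / 10 = 23
Total updates = iterations_per_epoch * epochs
= 23 * 13
= 299

299
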